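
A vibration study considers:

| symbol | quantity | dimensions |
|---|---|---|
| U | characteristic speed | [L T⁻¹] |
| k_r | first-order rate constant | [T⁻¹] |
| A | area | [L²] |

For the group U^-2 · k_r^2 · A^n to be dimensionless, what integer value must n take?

Balance the L exponent: (2)·n from A, plus −2·(1) + 2·(0) = -2 from the rest, must sum to zero.
2n − 2 = 0, so n = 1.

1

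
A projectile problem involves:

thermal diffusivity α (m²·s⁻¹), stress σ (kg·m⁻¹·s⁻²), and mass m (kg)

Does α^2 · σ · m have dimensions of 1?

no

Sum the exponent of each base dimension across the product:
  M: 2·[α]_M + [σ]_M + [m]_M = 2·(0) + (1) + (1) = 2
  L: 2·[α]_L + [σ]_L + [m]_L = 2·(2) + (-1) + (0) = 3
  T: 2·[α]_T + [σ]_T + [m]_T = 2·(-1) + (-2) + (0) = -4
Net dimensions [M² L³ T⁻⁴] ≠ [1] — not dimensionless.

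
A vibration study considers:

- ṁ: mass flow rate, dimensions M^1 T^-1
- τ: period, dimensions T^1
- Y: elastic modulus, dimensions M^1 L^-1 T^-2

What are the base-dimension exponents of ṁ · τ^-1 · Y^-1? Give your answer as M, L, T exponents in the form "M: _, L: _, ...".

Collect each base-dimension exponent across the product:
  M: (1) − (0) − (1) = 0
  L: (0) − (0) − (-1) = 1
  T: (-1) − (1) − (-2) = 0
So the dimensions are [L].

M: 0, L: 1, T: 0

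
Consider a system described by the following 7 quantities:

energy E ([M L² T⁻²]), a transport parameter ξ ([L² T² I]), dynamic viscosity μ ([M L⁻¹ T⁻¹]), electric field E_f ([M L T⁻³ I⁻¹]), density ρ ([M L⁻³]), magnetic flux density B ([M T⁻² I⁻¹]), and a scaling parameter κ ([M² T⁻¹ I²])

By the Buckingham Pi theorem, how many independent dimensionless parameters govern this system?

There are 7 variables and 4 base dimensions (M, L, T, I).
The dimension matrix has rank 4.
Independent dimensionless groups: 7 − 4 = 3.

3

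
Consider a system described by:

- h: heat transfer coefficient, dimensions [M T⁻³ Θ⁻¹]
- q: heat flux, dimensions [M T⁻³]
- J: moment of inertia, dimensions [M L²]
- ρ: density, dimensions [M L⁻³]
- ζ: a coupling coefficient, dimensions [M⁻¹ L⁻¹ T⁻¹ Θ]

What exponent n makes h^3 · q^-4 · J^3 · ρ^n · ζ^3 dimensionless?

1

Balance the M exponent: (1)·n from ρ, plus 3·(1) − 4·(1) + 3·(1) + 3·(-1) = -1 from the rest, must sum to zero.
n − 1 = 0, so n = 1.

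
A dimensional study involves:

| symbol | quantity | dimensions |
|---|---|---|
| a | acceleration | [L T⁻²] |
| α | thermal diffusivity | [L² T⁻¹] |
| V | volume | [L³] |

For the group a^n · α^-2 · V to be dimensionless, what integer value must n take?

Balance the L exponent: (1)·n from a, plus −2·(2) + (3) = -1 from the rest, must sum to zero.
n − 1 = 0, so n = 1.

1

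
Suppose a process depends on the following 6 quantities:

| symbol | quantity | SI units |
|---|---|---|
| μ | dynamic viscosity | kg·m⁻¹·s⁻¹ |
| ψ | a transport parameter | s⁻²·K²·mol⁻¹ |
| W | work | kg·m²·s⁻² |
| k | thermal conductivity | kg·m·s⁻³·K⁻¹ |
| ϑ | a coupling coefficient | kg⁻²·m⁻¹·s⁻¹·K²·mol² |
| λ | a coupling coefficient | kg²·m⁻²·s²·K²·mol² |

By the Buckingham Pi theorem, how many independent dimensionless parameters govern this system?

There are 6 variables and 5 base dimensions (M, L, T, Θ, N).
The dimension matrix has rank 5.
Independent dimensionless groups: 6 − 5 = 1.

1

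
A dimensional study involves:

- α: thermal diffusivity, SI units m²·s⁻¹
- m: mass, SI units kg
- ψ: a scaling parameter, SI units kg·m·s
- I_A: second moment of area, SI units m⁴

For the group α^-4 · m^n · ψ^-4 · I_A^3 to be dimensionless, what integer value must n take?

4

Balance the M exponent: (1)·n from m, plus −4·(0) − 4·(1) + 3·(0) = -4 from the rest, must sum to zero.
n − 4 = 0, so n = 4.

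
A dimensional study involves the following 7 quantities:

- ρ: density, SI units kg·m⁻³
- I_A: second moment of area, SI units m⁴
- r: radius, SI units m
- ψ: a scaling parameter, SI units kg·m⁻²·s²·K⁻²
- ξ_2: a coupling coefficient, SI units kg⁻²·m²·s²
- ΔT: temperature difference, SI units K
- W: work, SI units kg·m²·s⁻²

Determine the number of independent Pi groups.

There are 7 variables and 4 base dimensions (M, L, T, Θ).
The dimension matrix has rank 4.
Independent dimensionless groups: 7 − 4 = 3.

3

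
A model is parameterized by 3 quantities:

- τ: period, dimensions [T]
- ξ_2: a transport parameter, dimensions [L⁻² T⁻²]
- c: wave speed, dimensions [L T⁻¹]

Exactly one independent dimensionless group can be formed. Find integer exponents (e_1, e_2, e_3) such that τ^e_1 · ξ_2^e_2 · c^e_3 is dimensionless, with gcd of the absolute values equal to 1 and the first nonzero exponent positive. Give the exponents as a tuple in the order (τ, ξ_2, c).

L: e_1·(0) + e_2·(-2) + e_3·(1) = 0
T: e_1·(1) + e_2·(-2) + e_3·(-1) = 0
Solving this homogeneous linear system for the smallest-integer solution (first nonzero entry positive) gives (4, 1, 2).

(4, 1, 2)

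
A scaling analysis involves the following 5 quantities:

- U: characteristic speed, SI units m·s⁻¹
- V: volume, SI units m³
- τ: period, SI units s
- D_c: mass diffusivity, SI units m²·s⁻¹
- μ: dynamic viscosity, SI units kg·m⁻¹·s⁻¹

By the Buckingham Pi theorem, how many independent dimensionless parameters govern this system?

2

There are 5 variables and 3 base dimensions (M, L, T).
The dimension matrix has rank 3.
Independent dimensionless groups: 5 − 3 = 2.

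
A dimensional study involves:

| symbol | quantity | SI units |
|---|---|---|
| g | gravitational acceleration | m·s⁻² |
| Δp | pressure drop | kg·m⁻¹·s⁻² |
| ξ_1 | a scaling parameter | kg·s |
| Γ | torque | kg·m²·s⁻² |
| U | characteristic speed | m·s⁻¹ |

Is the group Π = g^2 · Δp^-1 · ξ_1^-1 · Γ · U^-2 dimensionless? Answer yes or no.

Sum the exponent of each base dimension across the product:
  M: 2·[g]_M − [Δp]_M − [ξ_1]_M + [Γ]_M − 2·[U]_M = 2·(0) − (1) − (1) + (1) − 2·(0) = -1
  L: 2·[g]_L − [Δp]_L − [ξ_1]_L + [Γ]_L − 2·[U]_L = 2·(1) − (-1) − (0) + (2) − 2·(1) = 3
  T: 2·[g]_T − [Δp]_T − [ξ_1]_T + [Γ]_T − 2·[U]_T = 2·(-2) − (-2) − (1) + (-2) − 2·(-1) = -3
Net dimensions [M⁻¹ L³ T⁻³] ≠ [1] — not dimensionless.

no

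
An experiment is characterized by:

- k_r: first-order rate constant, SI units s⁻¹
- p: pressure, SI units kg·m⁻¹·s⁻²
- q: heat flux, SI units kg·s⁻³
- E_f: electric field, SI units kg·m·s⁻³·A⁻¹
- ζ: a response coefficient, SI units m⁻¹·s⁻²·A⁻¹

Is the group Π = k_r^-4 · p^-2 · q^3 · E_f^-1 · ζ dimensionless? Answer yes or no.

yes

Sum the exponent of each base dimension across the product:
  M: −4·[k_r]_M − 2·[p]_M + 3·[q]_M − [E_f]_M + [ζ]_M = −4·(0) − 2·(1) + 3·(1) − (1) + (0) = 0
  L: −4·[k_r]_L − 2·[p]_L + 3·[q]_L − [E_f]_L + [ζ]_L = −4·(0) − 2·(-1) + 3·(0) − (1) + (-1) = 0
  T: −4·[k_r]_T − 2·[p]_T + 3·[q]_T − [E_f]_T + [ζ]_T = −4·(-1) − 2·(-2) + 3·(-3) − (-3) + (-2) = 0
  I: −4·[k_r]_I − 2·[p]_I + 3·[q]_I − [E_f]_I + [ζ]_I = −4·(0) − 2·(0) + 3·(0) − (-1) + (-1) = 0
All base exponents vanish — dimensionless.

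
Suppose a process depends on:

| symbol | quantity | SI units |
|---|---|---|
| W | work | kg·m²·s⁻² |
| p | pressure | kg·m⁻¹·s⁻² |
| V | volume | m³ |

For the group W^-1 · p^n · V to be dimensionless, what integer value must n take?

1

Balance the M exponent: (1)·n from p, plus −(1) + (0) = -1 from the rest, must sum to zero.
n − 1 = 0, so n = 1.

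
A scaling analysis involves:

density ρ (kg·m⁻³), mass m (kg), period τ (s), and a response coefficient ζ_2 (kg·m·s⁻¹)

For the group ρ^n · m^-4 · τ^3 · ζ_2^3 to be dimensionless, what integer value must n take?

Balance the M exponent: (1)·n from ρ, plus −4·(1) + 3·(0) + 3·(1) = -1 from the rest, must sum to zero.
n − 1 = 0, so n = 1.

1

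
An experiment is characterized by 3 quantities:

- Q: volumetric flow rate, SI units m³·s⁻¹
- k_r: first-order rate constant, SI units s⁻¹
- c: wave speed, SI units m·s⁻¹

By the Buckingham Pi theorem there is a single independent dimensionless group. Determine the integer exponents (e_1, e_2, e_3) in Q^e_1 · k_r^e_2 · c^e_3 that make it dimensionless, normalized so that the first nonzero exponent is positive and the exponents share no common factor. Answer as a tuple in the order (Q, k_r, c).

(1, 2, -3)

L: e_1·(3) + e_2·(0) + e_3·(1) = 0
T: e_1·(-1) + e_2·(-1) + e_3·(-1) = 0
Solving this homogeneous linear system for the smallest-integer solution (first nonzero entry positive) gives (1, 2, -3).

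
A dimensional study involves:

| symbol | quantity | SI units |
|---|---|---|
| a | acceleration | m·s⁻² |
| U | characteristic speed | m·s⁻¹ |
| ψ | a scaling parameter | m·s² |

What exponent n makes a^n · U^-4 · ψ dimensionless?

Balance the L exponent: (1)·n from a, plus −4·(1) + (1) = -3 from the rest, must sum to zero.
n − 3 = 0, so n = 3.

3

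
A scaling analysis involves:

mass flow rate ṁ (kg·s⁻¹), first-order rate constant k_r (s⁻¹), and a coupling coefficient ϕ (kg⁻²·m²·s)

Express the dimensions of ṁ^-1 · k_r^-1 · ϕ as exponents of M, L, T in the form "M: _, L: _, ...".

M: -3, L: 2, T: 3

Collect each base-dimension exponent across the product:
  M: −(1) − (0) + (-2) = -3
  L: −(0) − (0) + (2) = 2
  T: −(-1) − (-1) + (1) = 3
So the dimensions are [M⁻³ L² T³].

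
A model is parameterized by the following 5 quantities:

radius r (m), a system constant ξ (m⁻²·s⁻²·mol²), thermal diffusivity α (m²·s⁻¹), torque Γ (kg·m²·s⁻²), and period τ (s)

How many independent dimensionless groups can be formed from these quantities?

There are 5 variables and 4 base dimensions (M, L, T, N).
The dimension matrix has rank 4.
Independent dimensionless groups: 5 − 4 = 1.

1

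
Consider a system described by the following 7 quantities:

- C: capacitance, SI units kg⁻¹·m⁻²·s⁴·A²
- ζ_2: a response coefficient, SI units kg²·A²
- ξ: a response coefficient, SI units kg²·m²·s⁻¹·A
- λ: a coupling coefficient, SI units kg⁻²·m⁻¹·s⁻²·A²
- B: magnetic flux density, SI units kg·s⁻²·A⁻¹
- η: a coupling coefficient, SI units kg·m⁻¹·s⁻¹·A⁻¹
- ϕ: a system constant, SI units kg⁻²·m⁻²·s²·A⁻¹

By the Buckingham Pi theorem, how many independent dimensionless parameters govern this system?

3

There are 7 variables and 4 base dimensions (M, L, T, I).
The dimension matrix has rank 4.
Independent dimensionless groups: 7 − 4 = 3.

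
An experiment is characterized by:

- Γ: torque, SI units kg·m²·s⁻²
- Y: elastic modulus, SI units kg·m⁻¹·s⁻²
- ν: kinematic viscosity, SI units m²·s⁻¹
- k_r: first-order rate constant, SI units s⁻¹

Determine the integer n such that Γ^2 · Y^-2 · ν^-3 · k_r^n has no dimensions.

3

Balance the T exponent: (-1)·n from k_r, plus 2·(-2) − 2·(-2) − 3·(-1) = 3 from the rest, must sum to zero.
−n + 3 = 0, so n = 3.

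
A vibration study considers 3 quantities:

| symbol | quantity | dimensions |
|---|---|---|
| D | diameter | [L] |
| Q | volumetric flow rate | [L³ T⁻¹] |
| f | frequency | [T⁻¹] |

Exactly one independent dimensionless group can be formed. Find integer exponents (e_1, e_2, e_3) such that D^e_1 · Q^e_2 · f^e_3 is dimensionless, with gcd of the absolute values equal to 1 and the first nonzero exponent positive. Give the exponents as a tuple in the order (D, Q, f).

(3, -1, 1)

L: e_1·(1) + e_2·(3) + e_3·(0) = 0
T: e_1·(0) + e_2·(-1) + e_3·(-1) = 0
Solving this homogeneous linear system for the smallest-integer solution (first nonzero entry positive) gives (3, -1, 1).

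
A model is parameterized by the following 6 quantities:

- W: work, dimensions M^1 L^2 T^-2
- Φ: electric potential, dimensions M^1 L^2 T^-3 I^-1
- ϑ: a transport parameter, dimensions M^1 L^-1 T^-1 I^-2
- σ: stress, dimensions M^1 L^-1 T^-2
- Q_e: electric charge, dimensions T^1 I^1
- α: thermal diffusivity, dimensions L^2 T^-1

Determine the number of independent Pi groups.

There are 6 variables and 4 base dimensions (M, L, T, I).
The dimension matrix has rank 4.
Independent dimensionless groups: 6 − 4 = 2.

2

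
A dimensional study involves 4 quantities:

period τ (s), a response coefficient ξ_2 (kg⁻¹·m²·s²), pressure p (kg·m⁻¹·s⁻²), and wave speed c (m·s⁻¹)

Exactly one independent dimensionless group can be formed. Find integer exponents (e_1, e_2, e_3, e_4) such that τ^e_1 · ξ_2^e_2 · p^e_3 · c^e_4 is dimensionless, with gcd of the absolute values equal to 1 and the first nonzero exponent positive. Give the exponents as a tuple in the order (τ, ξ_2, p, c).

M: e_1·(0) + e_2·(-1) + e_3·(1) + e_4·(0) = 0
L: e_1·(0) + e_2·(2) + e_3·(-1) + e_4·(1) = 0
T: e_1·(1) + e_2·(2) + e_3·(-2) + e_4·(-1) = 0
Solving this homogeneous linear system for the smallest-integer solution (first nonzero entry positive) gives (1, -1, -1, 1).

(1, -1, -1, 1)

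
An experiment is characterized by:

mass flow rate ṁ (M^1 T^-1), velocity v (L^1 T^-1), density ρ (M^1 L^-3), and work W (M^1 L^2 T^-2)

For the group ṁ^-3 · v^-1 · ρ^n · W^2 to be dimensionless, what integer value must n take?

Balance the M exponent: (1)·n from ρ, plus −3·(1) − (0) + 2·(1) = -1 from the rest, must sum to zero.
n − 1 = 0, so n = 1.

1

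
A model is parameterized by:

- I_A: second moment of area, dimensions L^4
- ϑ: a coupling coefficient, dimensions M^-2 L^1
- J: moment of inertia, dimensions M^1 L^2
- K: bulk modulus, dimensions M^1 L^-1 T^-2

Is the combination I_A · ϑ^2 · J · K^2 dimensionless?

Sum the exponent of each base dimension across the product:
  M: [I_A]_M + 2·[ϑ]_M + [J]_M + 2·[K]_M = (0) + 2·(-2) + (1) + 2·(1) = -1
  L: [I_A]_L + 2·[ϑ]_L + [J]_L + 2·[K]_L = (4) + 2·(1) + (2) + 2·(-1) = 6
  T: [I_A]_T + 2·[ϑ]_T + [J]_T + 2·[K]_T = (0) + 2·(0) + (0) + 2·(-2) = -4
Net dimensions [M⁻¹ L⁶ T⁻⁴] ≠ [1] — not dimensionless.

no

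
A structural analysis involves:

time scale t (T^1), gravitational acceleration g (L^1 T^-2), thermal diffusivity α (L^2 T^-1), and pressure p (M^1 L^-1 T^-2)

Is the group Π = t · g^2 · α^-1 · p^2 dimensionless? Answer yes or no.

Sum the exponent of each base dimension across the product:
  M: [t]_M + 2·[g]_M − [α]_M + 2·[p]_M = (0) + 2·(0) − (0) + 2·(1) = 2
  L: [t]_L + 2·[g]_L − [α]_L + 2·[p]_L = (0) + 2·(1) − (2) + 2·(-1) = -2
  T: [t]_T + 2·[g]_T − [α]_T + 2·[p]_T = (1) + 2·(-2) − (-1) + 2·(-2) = -6
Net dimensions [M² L⁻² T⁻⁶] ≠ [1] — not dimensionless.

no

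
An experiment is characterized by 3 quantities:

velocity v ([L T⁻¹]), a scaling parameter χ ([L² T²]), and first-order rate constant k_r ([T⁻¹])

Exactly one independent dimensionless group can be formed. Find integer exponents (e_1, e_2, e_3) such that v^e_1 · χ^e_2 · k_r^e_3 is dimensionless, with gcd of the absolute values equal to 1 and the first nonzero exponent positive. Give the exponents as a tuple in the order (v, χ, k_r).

L: e_1·(1) + e_2·(2) + e_3·(0) = 0
T: e_1·(-1) + e_2·(2) + e_3·(-1) = 0
Solving this homogeneous linear system for the smallest-integer solution (first nonzero entry positive) gives (2, -1, -4).

(2, -1, -4)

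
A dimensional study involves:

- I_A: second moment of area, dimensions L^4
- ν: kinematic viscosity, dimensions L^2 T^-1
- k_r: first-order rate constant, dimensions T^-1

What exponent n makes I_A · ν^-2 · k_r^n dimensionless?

2

Balance the T exponent: (-1)·n from k_r, plus (0) − 2·(-1) = 2 from the rest, must sum to zero.
−n + 2 = 0, so n = 2.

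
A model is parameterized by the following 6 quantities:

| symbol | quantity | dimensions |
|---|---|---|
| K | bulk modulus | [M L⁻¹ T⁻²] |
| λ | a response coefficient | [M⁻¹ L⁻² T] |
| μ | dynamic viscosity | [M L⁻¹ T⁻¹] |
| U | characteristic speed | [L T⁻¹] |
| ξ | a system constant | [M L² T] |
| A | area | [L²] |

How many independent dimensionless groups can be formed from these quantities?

There are 6 variables and 3 base dimensions (M, L, T).
The dimension matrix has rank 3.
Independent dimensionless groups: 6 − 3 = 3.

3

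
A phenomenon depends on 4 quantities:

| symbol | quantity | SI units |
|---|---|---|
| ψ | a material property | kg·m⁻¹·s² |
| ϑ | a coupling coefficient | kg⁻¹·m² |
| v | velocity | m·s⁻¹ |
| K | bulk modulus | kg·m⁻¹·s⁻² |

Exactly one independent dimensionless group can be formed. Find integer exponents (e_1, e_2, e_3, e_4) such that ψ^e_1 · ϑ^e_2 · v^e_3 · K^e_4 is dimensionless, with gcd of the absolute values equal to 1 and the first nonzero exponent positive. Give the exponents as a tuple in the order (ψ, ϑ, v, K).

M: e_1·(1) + e_2·(-1) + e_3·(0) + e_4·(1) = 0
L: e_1·(-1) + e_2·(2) + e_3·(1) + e_4·(-1) = 0
T: e_1·(2) + e_2·(0) + e_3·(-1) + e_4·(-2) = 0
Solving this homogeneous linear system for the smallest-integer solution (first nonzero entry positive) gives (1, 4, -4, 3).

(1, 4, -4, 3)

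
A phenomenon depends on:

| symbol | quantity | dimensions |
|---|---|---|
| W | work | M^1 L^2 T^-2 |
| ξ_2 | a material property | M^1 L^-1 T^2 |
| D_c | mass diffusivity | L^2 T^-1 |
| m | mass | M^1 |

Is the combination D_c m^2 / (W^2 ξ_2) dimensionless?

Sum the exponent of each base dimension across the product:
  M: −2·[W]_M − [ξ_2]_M + [D_c]_M + 2·[m]_M = −2·(1) − (1) + (0) + 2·(1) = -1
  L: −2·[W]_L − [ξ_2]_L + [D_c]_L + 2·[m]_L = −2·(2) − (-1) + (2) + 2·(0) = -1
  T: −2·[W]_T − [ξ_2]_T + [D_c]_T + 2·[m]_T = −2·(-2) − (2) + (-1) + 2·(0) = 1
Net dimensions [M⁻¹ L⁻¹ T] ≠ [1] — not dimensionless.

no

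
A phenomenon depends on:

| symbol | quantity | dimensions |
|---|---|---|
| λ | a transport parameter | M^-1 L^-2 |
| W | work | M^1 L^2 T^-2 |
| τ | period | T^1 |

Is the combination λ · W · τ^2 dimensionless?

Sum the exponent of each base dimension across the product:
  M: [λ]_M + [W]_M + 2·[τ]_M = (-1) + (1) + 2·(0) = 0
  L: [λ]_L + [W]_L + 2·[τ]_L = (-2) + (2) + 2·(0) = 0
  T: [λ]_T + [W]_T + 2·[τ]_T = (0) + (-2) + 2·(1) = 0
All base exponents vanish — dimensionless.

yes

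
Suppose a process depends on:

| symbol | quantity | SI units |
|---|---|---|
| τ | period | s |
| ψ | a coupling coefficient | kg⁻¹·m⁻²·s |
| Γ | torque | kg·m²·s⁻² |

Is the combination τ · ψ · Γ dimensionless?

yes

Sum the exponent of each base dimension across the product:
  M: [τ]_M + [ψ]_M + [Γ]_M = (0) + (-1) + (1) = 0
  L: [τ]_L + [ψ]_L + [Γ]_L = (0) + (-2) + (2) = 0
  T: [τ]_T + [ψ]_T + [Γ]_T = (1) + (1) + (-2) = 0
All base exponents vanish — dimensionless.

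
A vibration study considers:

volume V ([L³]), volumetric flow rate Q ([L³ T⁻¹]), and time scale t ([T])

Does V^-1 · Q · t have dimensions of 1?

Sum the exponent of each base dimension across the product:
  L: −[V]_L + [Q]_L + [t]_L = −(3) + (3) + (0) = 0
  T: −[V]_T + [Q]_T + [t]_T = −(0) + (-1) + (1) = 0
All base exponents vanish — dimensionless.

yes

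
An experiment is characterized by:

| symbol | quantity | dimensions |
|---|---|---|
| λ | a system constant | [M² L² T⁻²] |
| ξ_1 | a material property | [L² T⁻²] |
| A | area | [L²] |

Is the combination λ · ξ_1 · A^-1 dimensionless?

no

Sum the exponent of each base dimension across the product:
  M: [λ]_M + [ξ_1]_M − [A]_M = (2) + (0) − (0) = 2
  L: [λ]_L + [ξ_1]_L − [A]_L = (2) + (2) − (2) = 2
  T: [λ]_T + [ξ_1]_T − [A]_T = (-2) + (-2) − (0) = -4
Net dimensions [M² L² T⁻⁴] ≠ [1] — not dimensionless.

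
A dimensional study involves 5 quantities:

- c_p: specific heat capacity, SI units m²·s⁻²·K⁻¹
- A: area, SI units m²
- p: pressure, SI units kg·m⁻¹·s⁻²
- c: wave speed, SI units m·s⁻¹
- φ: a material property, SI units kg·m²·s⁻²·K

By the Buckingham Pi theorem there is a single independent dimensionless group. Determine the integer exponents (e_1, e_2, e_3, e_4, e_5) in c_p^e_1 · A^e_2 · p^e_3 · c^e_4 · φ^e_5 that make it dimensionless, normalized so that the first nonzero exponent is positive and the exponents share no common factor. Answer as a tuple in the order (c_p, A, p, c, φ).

(2, -3, -2, -4, 2)

M: e_1·(0) + e_2·(0) + e_3·(1) + e_4·(0) + e_5·(1) = 0
L: e_1·(2) + e_2·(2) + e_3·(-1) + e_4·(1) + e_5·(2) = 0
T: e_1·(-2) + e_2·(0) + e_3·(-2) + e_4·(-1) + e_5·(-2) = 0
Θ: e_1·(-1) + e_2·(0) + e_3·(0) + e_4·(0) + e_5·(1) = 0
Solving this homogeneous linear system for the smallest-integer solution (first nonzero entry positive) gives (2, -3, -2, -4, 2).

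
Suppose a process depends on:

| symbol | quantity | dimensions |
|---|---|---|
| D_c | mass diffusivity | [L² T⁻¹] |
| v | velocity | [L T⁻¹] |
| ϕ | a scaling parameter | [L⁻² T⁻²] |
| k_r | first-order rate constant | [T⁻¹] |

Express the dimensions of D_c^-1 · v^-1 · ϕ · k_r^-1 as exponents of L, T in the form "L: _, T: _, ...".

Collect each base-dimension exponent across the product:
  L: −(2) − (1) + (-2) − (0) = -5
  T: −(-1) − (-1) + (-2) − (-1) = 1
So the dimensions are [L⁻⁵ T].

L: -5, T: 1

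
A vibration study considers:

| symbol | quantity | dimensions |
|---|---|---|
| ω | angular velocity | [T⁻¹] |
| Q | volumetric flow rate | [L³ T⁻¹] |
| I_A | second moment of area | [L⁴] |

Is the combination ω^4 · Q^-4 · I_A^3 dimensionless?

yes

Sum the exponent of each base dimension across the product:
  M: 4·[ω]_M − 4·[Q]_M + 3·[I_A]_M = 4·(0) − 4·(0) + 3·(0) = 0
  L: 4·[ω]_L − 4·[Q]_L + 3·[I_A]_L = 4·(0) − 4·(3) + 3·(4) = 0
  T: 4·[ω]_T − 4·[Q]_T + 3·[I_A]_T = 4·(-1) − 4·(-1) + 3·(0) = 0
All base exponents vanish — dimensionless.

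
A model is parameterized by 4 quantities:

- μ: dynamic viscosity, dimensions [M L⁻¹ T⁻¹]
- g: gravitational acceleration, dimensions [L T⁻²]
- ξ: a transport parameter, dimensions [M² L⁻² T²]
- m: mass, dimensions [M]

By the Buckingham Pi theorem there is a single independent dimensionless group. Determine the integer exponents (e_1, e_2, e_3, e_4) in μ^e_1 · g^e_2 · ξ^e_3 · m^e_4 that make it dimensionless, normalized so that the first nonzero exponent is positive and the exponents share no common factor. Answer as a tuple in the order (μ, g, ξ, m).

(2, -4, -3, 4)

M: e_1·(1) + e_2·(0) + e_3·(2) + e_4·(1) = 0
L: e_1·(-1) + e_2·(1) + e_3·(-2) + e_4·(0) = 0
T: e_1·(-1) + e_2·(-2) + e_3·(2) + e_4·(0) = 0
Solving this homogeneous linear system for the smallest-integer solution (first nonzero entry positive) gives (2, -4, -3, 4).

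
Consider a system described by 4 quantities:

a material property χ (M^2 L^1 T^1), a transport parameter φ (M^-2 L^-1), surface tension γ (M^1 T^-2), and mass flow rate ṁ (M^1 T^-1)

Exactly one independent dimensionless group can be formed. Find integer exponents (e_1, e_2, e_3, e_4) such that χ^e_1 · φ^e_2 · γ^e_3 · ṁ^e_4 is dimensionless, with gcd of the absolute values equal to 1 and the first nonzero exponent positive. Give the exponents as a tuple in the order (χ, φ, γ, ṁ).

(1, 1, 1, -1)

M: e_1·(2) + e_2·(-2) + e_3·(1) + e_4·(1) = 0
L: e_1·(1) + e_2·(-1) + e_3·(0) + e_4·(0) = 0
T: e_1·(1) + e_2·(0) + e_3·(-2) + e_4·(-1) = 0
Solving this homogeneous linear system for the smallest-integer solution (first nonzero entry positive) gives (1, 1, 1, -1).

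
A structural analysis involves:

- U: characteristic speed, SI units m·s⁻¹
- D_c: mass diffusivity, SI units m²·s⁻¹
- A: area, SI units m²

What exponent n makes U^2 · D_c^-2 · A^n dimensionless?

Balance the L exponent: (2)·n from A, plus 2·(1) − 2·(2) = -2 from the rest, must sum to zero.
2n − 2 = 0, so n = 1.

1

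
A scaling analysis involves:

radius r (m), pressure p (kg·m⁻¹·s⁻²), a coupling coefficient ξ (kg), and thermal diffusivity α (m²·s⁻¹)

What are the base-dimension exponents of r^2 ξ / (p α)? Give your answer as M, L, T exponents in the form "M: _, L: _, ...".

Collect each base-dimension exponent across the product:
  M: 2·(0) − (1) + (1) − (0) = 0
  L: 2·(1) − (-1) + (0) − (2) = 1
  T: 2·(0) − (-2) + (0) − (-1) = 3
So the dimensions are [L T³].

M: 0, L: 1, T: 3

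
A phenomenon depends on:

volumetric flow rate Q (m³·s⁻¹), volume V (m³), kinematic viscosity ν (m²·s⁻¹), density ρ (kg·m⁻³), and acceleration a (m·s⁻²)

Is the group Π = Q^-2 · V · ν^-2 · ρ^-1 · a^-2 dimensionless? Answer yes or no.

Sum the exponent of each base dimension across the product:
  M: −2·[Q]_M + [V]_M − 2·[ν]_M − [ρ]_M − 2·[a]_M = −2·(0) + (0) − 2·(0) − (1) − 2·(0) = -1
  L: −2·[Q]_L + [V]_L − 2·[ν]_L − [ρ]_L − 2·[a]_L = −2·(3) + (3) − 2·(2) − (-3) − 2·(1) = -6
  T: −2·[Q]_T + [V]_T − 2·[ν]_T − [ρ]_T − 2·[a]_T = −2·(-1) + (0) − 2·(-1) − (0) − 2·(-2) = 8
Net dimensions [M⁻¹ L⁻⁶ T⁸] ≠ [1] — not dimensionless.

no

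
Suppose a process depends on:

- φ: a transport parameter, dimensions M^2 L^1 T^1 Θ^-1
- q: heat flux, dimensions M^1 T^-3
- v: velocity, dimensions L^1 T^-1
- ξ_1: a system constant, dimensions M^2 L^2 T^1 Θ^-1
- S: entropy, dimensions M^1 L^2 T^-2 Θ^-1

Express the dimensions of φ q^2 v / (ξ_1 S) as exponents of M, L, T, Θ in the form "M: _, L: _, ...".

M: 1, L: -2, T: -5, Θ: 1

Collect each base-dimension exponent across the product:
  M: (2) + 2·(1) + (0) − (2) − (1) = 1
  L: (1) + 2·(0) + (1) − (2) − (2) = -2
  T: (1) + 2·(-3) + (-1) − (1) − (-2) = -5
  Θ: (-1) + 2·(0) + (0) − (-1) − (-1) = 1
So the dimensions are [M L⁻² T⁻⁵ Θ].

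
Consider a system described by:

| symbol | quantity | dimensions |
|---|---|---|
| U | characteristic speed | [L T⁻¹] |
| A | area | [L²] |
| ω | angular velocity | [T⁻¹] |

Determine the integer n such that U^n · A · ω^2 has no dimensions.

Balance the L exponent: (1)·n from U, plus (2) + 2·(0) = 2 from the rest, must sum to zero.
n + 2 = 0, so n = -2.

-2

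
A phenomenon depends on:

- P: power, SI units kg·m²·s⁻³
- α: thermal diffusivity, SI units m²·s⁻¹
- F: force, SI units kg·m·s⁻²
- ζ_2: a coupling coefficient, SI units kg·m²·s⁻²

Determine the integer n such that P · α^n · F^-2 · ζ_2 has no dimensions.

-1

Balance the L exponent: (2)·n from α, plus (2) − 2·(1) + (2) = 2 from the rest, must sum to zero.
2n + 2 = 0, so n = -1.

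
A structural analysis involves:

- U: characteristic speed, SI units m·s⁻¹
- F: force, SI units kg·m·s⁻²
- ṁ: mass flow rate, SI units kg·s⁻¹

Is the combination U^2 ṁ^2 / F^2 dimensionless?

Sum the exponent of each base dimension across the product:
  M: 2·[U]_M − 2·[F]_M + 2·[ṁ]_M = 2·(0) − 2·(1) + 2·(1) = 0
  L: 2·[U]_L − 2·[F]_L + 2·[ṁ]_L = 2·(1) − 2·(1) + 2·(0) = 0
  T: 2·[U]_T − 2·[F]_T + 2·[ṁ]_T = 2·(-1) − 2·(-2) + 2·(-1) = 0
All base exponents vanish — dimensionless.

yes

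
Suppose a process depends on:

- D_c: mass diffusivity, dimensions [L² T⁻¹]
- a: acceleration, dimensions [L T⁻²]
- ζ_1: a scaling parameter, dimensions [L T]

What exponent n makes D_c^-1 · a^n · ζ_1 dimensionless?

1

Balance the L exponent: (1)·n from a, plus −(2) + (1) = -1 from the rest, must sum to zero.
n − 1 = 0, so n = 1.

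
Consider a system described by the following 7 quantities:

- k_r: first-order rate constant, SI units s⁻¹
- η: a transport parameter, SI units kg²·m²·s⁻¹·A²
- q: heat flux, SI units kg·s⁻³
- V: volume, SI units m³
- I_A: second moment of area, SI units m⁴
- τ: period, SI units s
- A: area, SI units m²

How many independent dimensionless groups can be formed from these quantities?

There are 7 variables and 4 base dimensions (M, L, T, I).
The dimension matrix has rank 4.
Independent dimensionless groups: 7 − 4 = 3.

3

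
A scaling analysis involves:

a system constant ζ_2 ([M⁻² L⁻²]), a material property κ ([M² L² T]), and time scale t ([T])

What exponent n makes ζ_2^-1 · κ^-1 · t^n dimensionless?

1

Balance the T exponent: (1)·n from t, plus −(0) − (1) = -1 from the rest, must sum to zero.
n − 1 = 0, so n = 1.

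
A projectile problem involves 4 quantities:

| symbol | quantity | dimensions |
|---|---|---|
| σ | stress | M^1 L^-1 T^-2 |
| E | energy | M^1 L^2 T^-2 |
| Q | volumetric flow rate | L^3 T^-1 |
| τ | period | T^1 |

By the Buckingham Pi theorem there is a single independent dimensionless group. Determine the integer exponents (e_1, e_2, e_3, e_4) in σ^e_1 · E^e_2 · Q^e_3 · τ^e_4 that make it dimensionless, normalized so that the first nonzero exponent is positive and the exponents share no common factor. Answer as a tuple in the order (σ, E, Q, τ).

M: e_1·(1) + e_2·(1) + e_3·(0) + e_4·(0) = 0
L: e_1·(-1) + e_2·(2) + e_3·(3) + e_4·(0) = 0
T: e_1·(-2) + e_2·(-2) + e_3·(-1) + e_4·(1) = 0
Solving this homogeneous linear system for the smallest-integer solution (first nonzero entry positive) gives (1, -1, 1, 1).

(1, -1, 1, 1)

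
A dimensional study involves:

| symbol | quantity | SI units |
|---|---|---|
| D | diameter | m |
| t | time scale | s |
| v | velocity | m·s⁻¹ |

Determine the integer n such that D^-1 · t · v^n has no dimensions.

Balance the L exponent: (1)·n from v, plus −(1) + (0) = -1 from the rest, must sum to zero.
n − 1 = 0, so n = 1.

1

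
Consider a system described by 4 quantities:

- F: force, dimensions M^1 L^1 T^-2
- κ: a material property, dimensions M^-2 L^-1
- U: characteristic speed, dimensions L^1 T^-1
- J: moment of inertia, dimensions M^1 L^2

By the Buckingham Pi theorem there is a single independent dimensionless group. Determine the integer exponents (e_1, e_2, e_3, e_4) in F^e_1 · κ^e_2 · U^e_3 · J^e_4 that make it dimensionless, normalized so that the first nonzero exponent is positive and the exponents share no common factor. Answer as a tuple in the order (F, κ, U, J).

(1, 1, -2, 1)

M: e_1·(1) + e_2·(-2) + e_3·(0) + e_4·(1) = 0
L: e_1·(1) + e_2·(-1) + e_3·(1) + e_4·(2) = 0
T: e_1·(-2) + e_2·(0) + e_3·(-1) + e_4·(0) = 0
Solving this homogeneous linear system for the smallest-integer solution (first nonzero entry positive) gives (1, 1, -2, 1).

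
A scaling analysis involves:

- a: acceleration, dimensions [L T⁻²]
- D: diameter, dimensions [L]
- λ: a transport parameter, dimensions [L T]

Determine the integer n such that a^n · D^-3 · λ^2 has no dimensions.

Balance the L exponent: (1)·n from a, plus −3·(1) + 2·(1) = -1 from the rest, must sum to zero.
n − 1 = 0, so n = 1.

1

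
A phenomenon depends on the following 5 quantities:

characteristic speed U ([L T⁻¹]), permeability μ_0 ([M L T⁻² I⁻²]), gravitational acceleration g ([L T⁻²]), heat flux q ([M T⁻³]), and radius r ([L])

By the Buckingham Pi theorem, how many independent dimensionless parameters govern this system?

There are 5 variables and 4 base dimensions (M, L, T, I).
The dimension matrix has rank 4.
Independent dimensionless groups: 5 − 4 = 1.

1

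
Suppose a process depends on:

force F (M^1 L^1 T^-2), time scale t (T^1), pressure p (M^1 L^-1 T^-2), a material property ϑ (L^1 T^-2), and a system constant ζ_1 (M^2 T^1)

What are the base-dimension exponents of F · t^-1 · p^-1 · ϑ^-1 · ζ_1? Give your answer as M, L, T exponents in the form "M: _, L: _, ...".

Collect each base-dimension exponent across the product:
  M: (1) − (0) − (1) − (0) + (2) = 2
  L: (1) − (0) − (-1) − (1) + (0) = 1
  T: (-2) − (1) − (-2) − (-2) + (1) = 2
So the dimensions are [M² L T²].

M: 2, L: 1, T: 2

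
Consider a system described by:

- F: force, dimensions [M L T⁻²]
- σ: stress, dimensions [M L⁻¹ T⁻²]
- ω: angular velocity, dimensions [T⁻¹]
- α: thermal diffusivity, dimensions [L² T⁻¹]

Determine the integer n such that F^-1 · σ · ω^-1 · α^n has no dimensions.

1

Balance the L exponent: (2)·n from α, plus −(1) + (-1) − (0) = -2 from the rest, must sum to zero.
2n − 2 = 0, so n = 1.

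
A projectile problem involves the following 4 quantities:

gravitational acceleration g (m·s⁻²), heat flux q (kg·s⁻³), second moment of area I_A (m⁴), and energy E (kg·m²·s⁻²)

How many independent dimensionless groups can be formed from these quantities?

There are 4 variables and 3 base dimensions (M, L, T).
The dimension matrix has rank 3.
Independent dimensionless groups: 4 − 3 = 1.

1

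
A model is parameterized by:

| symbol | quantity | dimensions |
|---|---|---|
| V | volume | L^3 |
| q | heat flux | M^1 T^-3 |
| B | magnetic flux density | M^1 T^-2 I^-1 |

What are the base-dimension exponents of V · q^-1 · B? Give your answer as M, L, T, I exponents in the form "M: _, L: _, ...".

M: 0, L: 3, T: 1, I: -1

Collect each base-dimension exponent across the product:
  M: (0) − (1) + (1) = 0
  L: (3) − (0) + (0) = 3
  T: (0) − (-3) + (-2) = 1
  I: (0) − (0) + (-1) = -1
So the dimensions are [L³ T I⁻¹].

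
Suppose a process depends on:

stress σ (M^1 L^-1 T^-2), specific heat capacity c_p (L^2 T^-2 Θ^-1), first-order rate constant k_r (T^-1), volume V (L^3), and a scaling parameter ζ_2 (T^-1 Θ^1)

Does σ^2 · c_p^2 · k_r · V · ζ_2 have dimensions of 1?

no

Sum the exponent of each base dimension across the product:
  M: 2·[σ]_M + 2·[c_p]_M + [k_r]_M + [V]_M + [ζ_2]_M = 2·(1) + 2·(0) + (0) + (0) + (0) = 2
  L: 2·[σ]_L + 2·[c_p]_L + [k_r]_L + [V]_L + [ζ_2]_L = 2·(-1) + 2·(2) + (0) + (3) + (0) = 5
  T: 2·[σ]_T + 2·[c_p]_T + [k_r]_T + [V]_T + [ζ_2]_T = 2·(-2) + 2·(-2) + (-1) + (0) + (-1) = -10
  Θ: 2·[σ]_Θ + 2·[c_p]_Θ + [k_r]_Θ + [V]_Θ + [ζ_2]_Θ = 2·(0) + 2·(-1) + (0) + (0) + (1) = -1
Net dimensions [M² L⁵ T⁻¹⁰ Θ⁻¹] ≠ [1] — not dimensionless.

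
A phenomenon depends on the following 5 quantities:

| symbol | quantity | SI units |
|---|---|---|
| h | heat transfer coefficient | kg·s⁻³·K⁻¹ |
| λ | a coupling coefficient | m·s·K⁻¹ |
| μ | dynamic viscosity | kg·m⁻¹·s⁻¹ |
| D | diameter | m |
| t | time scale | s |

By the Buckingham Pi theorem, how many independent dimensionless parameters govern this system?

There are 5 variables and 4 base dimensions (M, L, T, Θ).
The dimension matrix has rank 4.
Independent dimensionless groups: 5 − 4 = 1.

1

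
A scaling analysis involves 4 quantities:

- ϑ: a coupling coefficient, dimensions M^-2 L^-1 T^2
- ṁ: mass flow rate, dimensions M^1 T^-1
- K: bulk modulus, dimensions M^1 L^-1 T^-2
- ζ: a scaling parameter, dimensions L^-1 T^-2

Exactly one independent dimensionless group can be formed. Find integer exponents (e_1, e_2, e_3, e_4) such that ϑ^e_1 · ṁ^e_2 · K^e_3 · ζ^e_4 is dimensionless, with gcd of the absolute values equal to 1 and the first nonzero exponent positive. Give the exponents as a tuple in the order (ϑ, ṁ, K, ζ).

(1, 4, -2, 1)

M: e_1·(-2) + e_2·(1) + e_3·(1) + e_4·(0) = 0
L: e_1·(-1) + e_2·(0) + e_3·(-1) + e_4·(-1) = 0
T: e_1·(2) + e_2·(-1) + e_3·(-2) + e_4·(-2) = 0
Solving this homogeneous linear system for the smallest-integer solution (first nonzero entry positive) gives (1, 4, -2, 1).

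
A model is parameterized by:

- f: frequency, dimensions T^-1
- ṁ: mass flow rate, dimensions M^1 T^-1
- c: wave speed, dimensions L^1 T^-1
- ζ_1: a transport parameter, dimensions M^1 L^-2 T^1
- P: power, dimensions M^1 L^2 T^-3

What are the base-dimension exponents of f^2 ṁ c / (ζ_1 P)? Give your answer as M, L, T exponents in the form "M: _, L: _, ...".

M: -1, L: 1, T: -2

Collect each base-dimension exponent across the product:
  M: 2·(0) + (1) + (0) − (1) − (1) = -1
  L: 2·(0) + (0) + (1) − (-2) − (2) = 1
  T: 2·(-1) + (-1) + (-1) − (1) − (-3) = -2
So the dimensions are [M⁻¹ L T⁻²].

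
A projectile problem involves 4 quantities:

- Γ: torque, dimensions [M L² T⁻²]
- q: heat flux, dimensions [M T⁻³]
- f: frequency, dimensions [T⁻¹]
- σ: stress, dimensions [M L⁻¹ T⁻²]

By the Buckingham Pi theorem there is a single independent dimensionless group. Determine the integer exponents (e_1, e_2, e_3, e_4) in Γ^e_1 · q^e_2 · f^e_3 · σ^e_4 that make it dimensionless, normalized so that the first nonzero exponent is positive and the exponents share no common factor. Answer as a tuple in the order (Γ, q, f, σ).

(1, -3, 3, 2)

M: e_1·(1) + e_2·(1) + e_3·(0) + e_4·(1) = 0
L: e_1·(2) + e_2·(0) + e_3·(0) + e_4·(-1) = 0
T: e_1·(-2) + e_2·(-3) + e_3·(-1) + e_4·(-2) = 0
Solving this homogeneous linear system for the smallest-integer solution (first nonzero entry positive) gives (1, -3, 3, 2).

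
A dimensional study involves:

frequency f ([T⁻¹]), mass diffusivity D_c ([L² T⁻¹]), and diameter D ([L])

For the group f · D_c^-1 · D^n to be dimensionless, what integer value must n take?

Balance the L exponent: (1)·n from D, plus (0) − (2) = -2 from the rest, must sum to zero.
n − 2 = 0, so n = 2.

2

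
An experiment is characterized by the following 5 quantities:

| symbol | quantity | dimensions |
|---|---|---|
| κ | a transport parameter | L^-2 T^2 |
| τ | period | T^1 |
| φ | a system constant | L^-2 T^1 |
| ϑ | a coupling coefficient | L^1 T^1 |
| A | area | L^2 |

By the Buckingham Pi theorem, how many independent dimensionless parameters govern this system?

There are 5 variables and 2 base dimensions (L, T).
The dimension matrix has rank 2.
Independent dimensionless groups: 5 − 2 = 3.

3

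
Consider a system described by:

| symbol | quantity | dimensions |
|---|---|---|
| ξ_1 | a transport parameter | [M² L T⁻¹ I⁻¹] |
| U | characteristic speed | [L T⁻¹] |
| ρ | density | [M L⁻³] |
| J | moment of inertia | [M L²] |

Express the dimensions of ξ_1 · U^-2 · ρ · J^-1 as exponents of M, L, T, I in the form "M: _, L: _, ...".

M: 2, L: -6, T: 1, I: -1

Collect each base-dimension exponent across the product:
  M: (2) − 2·(0) + (1) − (1) = 2
  L: (1) − 2·(1) + (-3) − (2) = -6
  T: (-1) − 2·(-1) + (0) − (0) = 1
  I: (-1) − 2·(0) + (0) − (0) = -1
So the dimensions are [M² L⁻⁶ T I⁻¹].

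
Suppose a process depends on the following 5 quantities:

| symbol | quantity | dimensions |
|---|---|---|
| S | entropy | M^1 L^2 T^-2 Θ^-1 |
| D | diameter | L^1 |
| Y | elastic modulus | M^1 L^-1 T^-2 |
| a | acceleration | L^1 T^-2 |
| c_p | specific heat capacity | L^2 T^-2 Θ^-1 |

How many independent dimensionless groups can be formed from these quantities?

1

There are 5 variables and 4 base dimensions (M, L, T, Θ).
The dimension matrix has rank 4.
Independent dimensionless groups: 5 − 4 = 1.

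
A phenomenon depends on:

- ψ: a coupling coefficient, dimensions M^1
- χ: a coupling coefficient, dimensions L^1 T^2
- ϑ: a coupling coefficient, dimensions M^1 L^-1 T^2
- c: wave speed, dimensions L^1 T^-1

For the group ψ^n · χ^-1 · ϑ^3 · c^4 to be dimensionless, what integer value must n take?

Balance the M exponent: (1)·n from ψ, plus −(0) + 3·(1) + 4·(0) = 3 from the rest, must sum to zero.
n + 3 = 0, so n = -3.

-3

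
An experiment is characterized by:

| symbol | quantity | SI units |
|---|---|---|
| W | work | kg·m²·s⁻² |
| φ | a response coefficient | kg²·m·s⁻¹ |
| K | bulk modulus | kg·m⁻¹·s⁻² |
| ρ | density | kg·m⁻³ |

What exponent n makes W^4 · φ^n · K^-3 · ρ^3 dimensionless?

Balance the M exponent: (2)·n from φ, plus 4·(1) − 3·(1) + 3·(1) = 4 from the rest, must sum to zero.
2n + 4 = 0, so n = -2.

-2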